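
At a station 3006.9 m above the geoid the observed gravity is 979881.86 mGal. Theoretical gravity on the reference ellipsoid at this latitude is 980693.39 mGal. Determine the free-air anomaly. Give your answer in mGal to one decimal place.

Free-air correction = 0.3086 × 3006.9 = 927.93 mGal
Free-air anomaly = 979881.86 − 980693.39 + (927.93) = 116.40 mGal

116.4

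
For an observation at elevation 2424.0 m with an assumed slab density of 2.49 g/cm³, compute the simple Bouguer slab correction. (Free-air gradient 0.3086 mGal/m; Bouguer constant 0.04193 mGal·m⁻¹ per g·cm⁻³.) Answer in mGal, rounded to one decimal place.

Bouguer slab correction = 0.04193 × 2.49 × 2424.0 = 253.1 mGal

253.1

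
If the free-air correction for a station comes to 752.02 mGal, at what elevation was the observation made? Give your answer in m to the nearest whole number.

h = 752.02 / 0.3086 = 2436.88 m

2437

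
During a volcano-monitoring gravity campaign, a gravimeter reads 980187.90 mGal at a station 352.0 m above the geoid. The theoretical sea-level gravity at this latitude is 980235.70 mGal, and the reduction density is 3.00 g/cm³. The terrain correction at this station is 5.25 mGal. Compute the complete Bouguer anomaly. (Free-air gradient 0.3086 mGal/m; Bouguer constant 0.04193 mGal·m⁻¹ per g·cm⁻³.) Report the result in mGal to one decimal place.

21.8

Free-air correction = 0.3086 × 352.0 = 108.63 mGal
Free-air anomaly = 980187.90 − 980235.70 + (108.63) = 60.83 mGal
Bouguer slab correction = 0.04193 × 3.00 × 352.0 = 44.28 mGal
Simple Bouguer anomaly = 60.83 − (44.28) = 16.55 mGal
Complete Bouguer anomaly = 16.55 + 5.25 = 21.80 mGal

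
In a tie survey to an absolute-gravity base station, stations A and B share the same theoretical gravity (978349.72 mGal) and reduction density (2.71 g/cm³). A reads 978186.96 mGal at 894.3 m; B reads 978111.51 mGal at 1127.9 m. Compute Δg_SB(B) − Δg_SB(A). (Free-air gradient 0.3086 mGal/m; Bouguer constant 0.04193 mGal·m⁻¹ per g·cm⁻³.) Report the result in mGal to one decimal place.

-29.9

Δg_SB(A) = 978186.96 − 978349.72 + 0.3086×894.3 − 0.04193×2.71×894.3 = 11.60 mGal
Δg_SB(B) = 978111.51 − 978349.72 + 0.3086×1127.9 − 0.04193×2.71×1127.9 = -18.30 mGal
Difference = -18.30 − (11.60) = -29.90 mGal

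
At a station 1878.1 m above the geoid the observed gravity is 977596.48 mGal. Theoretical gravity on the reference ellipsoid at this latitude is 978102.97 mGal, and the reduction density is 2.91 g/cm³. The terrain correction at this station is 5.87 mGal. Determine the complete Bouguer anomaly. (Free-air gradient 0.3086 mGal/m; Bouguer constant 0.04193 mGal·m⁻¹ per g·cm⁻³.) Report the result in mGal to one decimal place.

Free-air correction = 0.3086 × 1878.1 = 579.58 mGal
Free-air anomaly = 977596.48 − 978102.97 + (579.58) = 73.09 mGal
Bouguer slab correction = 0.04193 × 2.91 × 1878.1 = 229.16 mGal
Simple Bouguer anomaly = 73.09 − (229.16) = -156.07 mGal
Complete Bouguer anomaly = -156.07 + 5.87 = -150.20 mGal

-150.2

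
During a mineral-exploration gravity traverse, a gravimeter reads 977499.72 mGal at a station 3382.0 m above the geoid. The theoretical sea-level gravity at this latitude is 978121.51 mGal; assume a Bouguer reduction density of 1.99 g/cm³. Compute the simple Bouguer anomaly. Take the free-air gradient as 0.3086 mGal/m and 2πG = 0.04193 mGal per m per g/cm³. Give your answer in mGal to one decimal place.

Free-air correction = 0.3086 × 3382.0 = 1043.69 mGal
Free-air anomaly = 977499.72 − 978121.51 + (1043.69) = 421.90 mGal
Bouguer slab correction = 0.04193 × 1.99 × 3382.0 = 282.20 mGal
Simple Bouguer anomaly = 421.90 − (282.20) = 139.70 mGal

139.7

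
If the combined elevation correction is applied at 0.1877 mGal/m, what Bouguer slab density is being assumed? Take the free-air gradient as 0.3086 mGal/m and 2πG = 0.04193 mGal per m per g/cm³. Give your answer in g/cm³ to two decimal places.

0.1877 = 0.3086 − 0.04193 × ρ
ρ = (0.3086 − 0.1877) / 0.04193 = 2.88 g/cm³

2.88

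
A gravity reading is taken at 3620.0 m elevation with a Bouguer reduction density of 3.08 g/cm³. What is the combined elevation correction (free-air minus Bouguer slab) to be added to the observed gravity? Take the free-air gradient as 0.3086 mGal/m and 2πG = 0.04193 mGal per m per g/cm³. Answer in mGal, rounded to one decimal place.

Combined gradient = 0.3086 − 0.04193 × 3.08 = 0.1794556 mGal/m
Combined elevation correction = 0.1794556 × 3620.0 = 649.6 mGal

649.6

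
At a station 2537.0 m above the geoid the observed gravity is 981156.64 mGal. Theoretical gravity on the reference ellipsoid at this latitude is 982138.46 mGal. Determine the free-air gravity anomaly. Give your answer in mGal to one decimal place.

Free-air correction = 0.3086 × 2537.0 = 782.92 mGal
Free-air anomaly = 981156.64 − 982138.46 + (782.92) = -198.90 mGal

-198.9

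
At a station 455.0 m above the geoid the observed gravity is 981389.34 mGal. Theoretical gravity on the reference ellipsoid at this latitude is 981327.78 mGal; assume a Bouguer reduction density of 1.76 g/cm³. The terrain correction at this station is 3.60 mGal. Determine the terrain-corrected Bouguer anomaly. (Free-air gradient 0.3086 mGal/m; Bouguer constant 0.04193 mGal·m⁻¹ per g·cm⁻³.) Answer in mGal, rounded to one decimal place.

Free-air correction = 0.3086 × 455.0 = 140.41 mGal
Free-air anomaly = 981389.34 − 981327.78 + (140.41) = 201.97 mGal
Bouguer slab correction = 0.04193 × 1.76 × 455.0 = 33.58 mGal
Simple Bouguer anomaly = 201.97 − (33.58) = 168.39 mGal
Complete Bouguer anomaly = 168.39 + 3.60 = 171.99 mGal

172.0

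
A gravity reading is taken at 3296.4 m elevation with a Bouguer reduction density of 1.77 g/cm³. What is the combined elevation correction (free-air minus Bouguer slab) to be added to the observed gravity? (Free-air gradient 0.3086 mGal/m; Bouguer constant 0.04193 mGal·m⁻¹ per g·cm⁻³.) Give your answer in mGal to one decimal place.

Combined gradient = 0.3086 − 0.04193 × 1.77 = 0.2343839 mGal/m
Combined elevation correction = 0.2343839 × 3296.4 = 772.6 mGal

772.6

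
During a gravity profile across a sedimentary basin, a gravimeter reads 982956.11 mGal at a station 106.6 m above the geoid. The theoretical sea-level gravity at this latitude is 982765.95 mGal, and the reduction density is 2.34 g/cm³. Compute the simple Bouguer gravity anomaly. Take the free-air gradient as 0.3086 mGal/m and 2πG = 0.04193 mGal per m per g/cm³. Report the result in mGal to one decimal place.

Free-air correction = 0.3086 × 106.6 = 32.90 mGal
Free-air anomaly = 982956.11 − 982765.95 + (32.90) = 223.06 mGal
Bouguer slab correction = 0.04193 × 2.34 × 106.6 = 10.46 mGal
Simple Bouguer anomaly = 223.06 − (10.46) = 212.60 mGal

212.6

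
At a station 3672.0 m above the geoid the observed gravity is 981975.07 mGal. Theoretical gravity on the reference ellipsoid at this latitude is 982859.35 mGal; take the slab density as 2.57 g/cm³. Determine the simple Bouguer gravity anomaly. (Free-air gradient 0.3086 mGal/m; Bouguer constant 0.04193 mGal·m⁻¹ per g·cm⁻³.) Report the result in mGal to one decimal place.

-146.8

Free-air correction = 0.3086 × 3672.0 = 1133.18 mGal
Free-air anomaly = 981975.07 − 982859.35 + (1133.18) = 248.90 mGal
Bouguer slab correction = 0.04193 × 2.57 × 3672.0 = 395.70 mGal
Simple Bouguer anomaly = 248.90 − (395.70) = -146.80 mGal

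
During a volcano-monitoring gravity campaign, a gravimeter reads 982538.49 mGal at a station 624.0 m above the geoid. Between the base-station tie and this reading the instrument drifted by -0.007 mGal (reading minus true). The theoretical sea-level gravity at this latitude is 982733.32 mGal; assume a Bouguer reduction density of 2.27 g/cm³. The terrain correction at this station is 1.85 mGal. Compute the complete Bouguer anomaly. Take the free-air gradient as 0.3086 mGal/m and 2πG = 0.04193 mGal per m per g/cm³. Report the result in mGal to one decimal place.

-59.8

Drift-corrected reading = 982538.49 − (-0.007) = 982538.497 mGal
Free-air correction = 0.3086 × 624.0 = 192.57 mGal
Free-air anomaly = 982538.497 − 982733.32 + (192.57) = -2.253 mGal
Bouguer slab correction = 0.04193 × 2.27 × 624.0 = 59.39 mGal
Simple Bouguer anomaly = -2.253 − (59.39) = -61.643 mGal
Complete Bouguer anomaly = -61.643 + 1.85 = -59.793 mGal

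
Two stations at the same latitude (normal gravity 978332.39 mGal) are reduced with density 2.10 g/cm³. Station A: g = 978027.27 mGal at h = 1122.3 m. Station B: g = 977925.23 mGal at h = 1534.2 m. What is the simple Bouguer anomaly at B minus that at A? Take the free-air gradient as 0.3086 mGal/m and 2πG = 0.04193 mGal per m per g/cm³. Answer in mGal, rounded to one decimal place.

Δg_SB(A) = 978027.27 − 978332.39 + 0.3086×1122.3 − 0.04193×2.10×1122.3 = -57.60 mGal
Δg_SB(B) = 977925.23 − 978332.39 + 0.3086×1534.2 − 0.04193×2.10×1534.2 = -68.80 mGal
Difference = -68.80 − (-57.60) = -11.20 mGal

-11.2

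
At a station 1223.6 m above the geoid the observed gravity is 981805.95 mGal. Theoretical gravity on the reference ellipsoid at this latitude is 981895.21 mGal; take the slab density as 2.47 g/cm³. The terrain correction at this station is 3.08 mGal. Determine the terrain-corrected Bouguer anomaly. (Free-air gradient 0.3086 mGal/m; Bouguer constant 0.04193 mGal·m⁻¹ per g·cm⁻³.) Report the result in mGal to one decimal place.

Free-air correction = 0.3086 × 1223.6 = 377.60 mGal
Free-air anomaly = 981805.95 − 981895.21 + (377.60) = 288.34 mGal
Bouguer slab correction = 0.04193 × 2.47 × 1223.6 = 126.72 mGal
Simple Bouguer anomaly = 288.34 − (126.72) = 161.62 mGal
Complete Bouguer anomaly = 161.62 + 3.08 = 164.70 mGal

164.7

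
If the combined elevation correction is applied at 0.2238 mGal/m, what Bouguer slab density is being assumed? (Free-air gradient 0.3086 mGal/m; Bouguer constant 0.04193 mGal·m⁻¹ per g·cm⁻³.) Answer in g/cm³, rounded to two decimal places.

2.02

0.2238 = 0.3086 − 0.04193 × ρ
ρ = (0.3086 − 0.2238) / 0.04193 = 2.02 g/cm³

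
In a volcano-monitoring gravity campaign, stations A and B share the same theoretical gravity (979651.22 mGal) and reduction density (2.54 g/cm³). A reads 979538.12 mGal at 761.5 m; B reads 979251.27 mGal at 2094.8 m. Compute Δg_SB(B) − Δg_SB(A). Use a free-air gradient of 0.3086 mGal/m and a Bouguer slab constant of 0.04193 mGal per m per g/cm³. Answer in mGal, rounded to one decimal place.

Δg_SB(A) = 979538.12 − 979651.22 + 0.3086×761.5 − 0.04193×2.54×761.5 = 40.80 mGal
Δg_SB(B) = 979251.27 − 979651.22 + 0.3086×2094.8 − 0.04193×2.54×2094.8 = 23.40 mGal
Difference = 23.40 − (40.80) = -17.40 mGal

-17.4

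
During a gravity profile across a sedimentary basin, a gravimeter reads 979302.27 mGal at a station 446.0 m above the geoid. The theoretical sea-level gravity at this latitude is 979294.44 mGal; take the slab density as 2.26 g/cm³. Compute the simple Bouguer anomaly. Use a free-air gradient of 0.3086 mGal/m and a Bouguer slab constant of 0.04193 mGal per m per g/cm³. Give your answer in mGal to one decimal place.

Free-air correction = 0.3086 × 446.0 = 137.64 mGal
Free-air anomaly = 979302.27 − 979294.44 + (137.64) = 145.47 mGal
Bouguer slab correction = 0.04193 × 2.26 × 446.0 = 42.26 mGal
Simple Bouguer anomaly = 145.47 − (42.26) = 103.21 mGal

103.2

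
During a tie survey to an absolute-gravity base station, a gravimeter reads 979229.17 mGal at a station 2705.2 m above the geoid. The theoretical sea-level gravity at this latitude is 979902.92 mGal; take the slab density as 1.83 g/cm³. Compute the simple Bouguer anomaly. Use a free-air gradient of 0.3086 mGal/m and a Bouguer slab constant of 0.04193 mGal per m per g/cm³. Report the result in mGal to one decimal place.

Free-air correction = 0.3086 × 2705.2 = 834.82 mGal
Free-air anomaly = 979229.17 − 979902.92 + (834.82) = 161.07 mGal
Bouguer slab correction = 0.04193 × 1.83 × 2705.2 = 207.58 mGal
Simple Bouguer anomaly = 161.07 − (207.58) = -46.51 mGal

-46.5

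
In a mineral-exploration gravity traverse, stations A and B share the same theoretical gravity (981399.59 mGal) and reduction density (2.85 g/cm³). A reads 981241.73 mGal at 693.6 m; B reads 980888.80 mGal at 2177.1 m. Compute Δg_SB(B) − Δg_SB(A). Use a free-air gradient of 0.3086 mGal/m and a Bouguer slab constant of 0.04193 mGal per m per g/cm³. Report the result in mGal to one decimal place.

-72.4

Δg_SB(A) = 981241.73 − 981399.59 + 0.3086×693.6 − 0.04193×2.85×693.6 = -26.70 mGal
Δg_SB(B) = 980888.80 − 981399.59 + 0.3086×2177.1 − 0.04193×2.85×2177.1 = -99.10 mGal
Difference = -99.10 − (-26.70) = -72.40 mGal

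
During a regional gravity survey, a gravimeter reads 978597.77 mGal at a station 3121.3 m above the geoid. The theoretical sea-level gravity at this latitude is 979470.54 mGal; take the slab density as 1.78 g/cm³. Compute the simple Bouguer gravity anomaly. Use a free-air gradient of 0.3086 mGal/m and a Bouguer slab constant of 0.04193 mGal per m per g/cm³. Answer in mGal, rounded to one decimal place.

-142.5

Free-air correction = 0.3086 × 3121.3 = 963.23 mGal
Free-air anomaly = 978597.77 − 979470.54 + (963.23) = 90.46 mGal
Bouguer slab correction = 0.04193 × 1.78 × 3121.3 = 232.96 mGal
Simple Bouguer anomaly = 90.46 − (232.96) = -142.50 mGal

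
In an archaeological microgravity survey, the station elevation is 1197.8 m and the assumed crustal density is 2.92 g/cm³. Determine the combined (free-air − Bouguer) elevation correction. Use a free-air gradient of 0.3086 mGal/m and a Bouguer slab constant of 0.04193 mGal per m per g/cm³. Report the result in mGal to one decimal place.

223.0

Combined gradient = 0.3086 − 0.04193 × 2.92 = 0.1861644 mGal/m
Combined elevation correction = 0.1861644 × 1197.8 = 223.0 mGal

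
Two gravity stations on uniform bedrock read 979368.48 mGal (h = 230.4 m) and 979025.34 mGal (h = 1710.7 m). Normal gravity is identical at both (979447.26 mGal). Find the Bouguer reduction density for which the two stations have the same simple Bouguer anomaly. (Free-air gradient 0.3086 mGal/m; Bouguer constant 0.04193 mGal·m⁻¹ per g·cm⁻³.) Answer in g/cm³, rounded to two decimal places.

Δg_obs = 979025.34 − 979368.48 = -343.14 mGal over Δh = 1710.7 − 230.4 = 1480.3 m
Equal Bouguer anomalies ⇒ Δg_obs + (0.3086 − 0.04193ρ)·Δh = 0
0.3086 − 0.04193ρ = −Δg_obs/Δh = 0.23180
ρ = (0.3086 − 0.23180) / 0.04193 = 1.83 g/cm³

1.83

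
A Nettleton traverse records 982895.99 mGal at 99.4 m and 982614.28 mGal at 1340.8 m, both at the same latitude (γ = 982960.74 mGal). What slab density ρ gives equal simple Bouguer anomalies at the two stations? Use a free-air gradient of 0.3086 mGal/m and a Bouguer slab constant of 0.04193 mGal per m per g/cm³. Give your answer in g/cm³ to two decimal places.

1.95

Δg_obs = 982614.28 − 982895.99 = -281.71 mGal over Δh = 1340.8 − 99.4 = 1241.4 m
Equal Bouguer anomalies ⇒ Δg_obs + (0.3086 − 0.04193ρ)·Δh = 0
0.3086 − 0.04193ρ = −Δg_obs/Δh = 0.22693
ρ = (0.3086 − 0.22693) / 0.04193 = 1.95 g/cm³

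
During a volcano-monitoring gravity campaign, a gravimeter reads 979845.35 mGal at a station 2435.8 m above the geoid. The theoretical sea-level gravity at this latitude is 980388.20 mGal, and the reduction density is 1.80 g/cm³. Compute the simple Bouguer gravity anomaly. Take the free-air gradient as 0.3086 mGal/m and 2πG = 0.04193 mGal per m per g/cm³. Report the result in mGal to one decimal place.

Free-air correction = 0.3086 × 2435.8 = 751.69 mGal
Free-air anomaly = 979845.35 − 980388.20 + (751.69) = 208.84 mGal
Bouguer slab correction = 0.04193 × 1.80 × 2435.8 = 183.84 mGal
Simple Bouguer anomaly = 208.84 − (183.84) = 25.00 mGal

25.0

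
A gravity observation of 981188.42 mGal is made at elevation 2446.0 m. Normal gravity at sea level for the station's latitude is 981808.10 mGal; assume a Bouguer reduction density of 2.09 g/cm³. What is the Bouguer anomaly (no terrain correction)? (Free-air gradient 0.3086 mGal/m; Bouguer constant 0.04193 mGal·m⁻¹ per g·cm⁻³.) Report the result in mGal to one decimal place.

-79.2

Free-air correction = 0.3086 × 2446.0 = 754.84 mGal
Free-air anomaly = 981188.42 − 981808.10 + (754.84) = 135.16 mGal
Bouguer slab correction = 0.04193 × 2.09 × 2446.0 = 214.35 mGal
Simple Bouguer anomaly = 135.16 − (214.35) = -79.19 mGal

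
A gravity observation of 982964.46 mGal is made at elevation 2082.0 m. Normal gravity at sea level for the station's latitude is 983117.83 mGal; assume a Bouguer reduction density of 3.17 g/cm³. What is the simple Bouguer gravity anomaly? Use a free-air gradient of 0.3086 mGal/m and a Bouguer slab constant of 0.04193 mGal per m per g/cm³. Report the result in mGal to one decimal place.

212.4

Free-air correction = 0.3086 × 2082.0 = 642.51 mGal
Free-air anomaly = 982964.46 − 983117.83 + (642.51) = 489.14 mGal
Bouguer slab correction = 0.04193 × 3.17 × 2082.0 = 276.74 mGal
Simple Bouguer anomaly = 489.14 − (276.74) = 212.40 mGal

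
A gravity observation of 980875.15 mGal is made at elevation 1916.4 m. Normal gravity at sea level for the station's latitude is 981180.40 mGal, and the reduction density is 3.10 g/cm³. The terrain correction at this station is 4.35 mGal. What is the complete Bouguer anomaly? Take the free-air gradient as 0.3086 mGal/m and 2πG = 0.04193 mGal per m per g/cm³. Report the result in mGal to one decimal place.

Free-air correction = 0.3086 × 1916.4 = 591.40 mGal
Free-air anomaly = 980875.15 − 981180.40 + (591.40) = 286.15 mGal
Bouguer slab correction = 0.04193 × 3.10 × 1916.4 = 249.10 mGal
Simple Bouguer anomaly = 286.15 − (249.10) = 37.05 mGal
Complete Bouguer anomaly = 37.05 + 4.35 = 41.40 mGal

41.4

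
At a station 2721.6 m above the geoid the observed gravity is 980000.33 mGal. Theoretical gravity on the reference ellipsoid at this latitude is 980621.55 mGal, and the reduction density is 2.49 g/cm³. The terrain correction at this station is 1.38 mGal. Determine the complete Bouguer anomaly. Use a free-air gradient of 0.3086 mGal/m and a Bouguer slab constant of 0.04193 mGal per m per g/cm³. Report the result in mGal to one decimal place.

Free-air correction = 0.3086 × 2721.6 = 839.89 mGal
Free-air anomaly = 980000.33 − 980621.55 + (839.89) = 218.67 mGal
Bouguer slab correction = 0.04193 × 2.49 × 2721.6 = 284.15 mGal
Simple Bouguer anomaly = 218.67 − (284.15) = -65.48 mGal
Complete Bouguer anomaly = -65.48 + 1.38 = -64.10 mGal

-64.1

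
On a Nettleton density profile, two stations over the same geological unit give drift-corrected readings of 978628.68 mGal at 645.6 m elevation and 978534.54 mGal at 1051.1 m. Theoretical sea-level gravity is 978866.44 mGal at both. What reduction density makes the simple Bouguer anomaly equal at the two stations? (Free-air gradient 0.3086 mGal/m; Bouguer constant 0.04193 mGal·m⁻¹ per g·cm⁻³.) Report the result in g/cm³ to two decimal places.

Δg_obs = 978534.54 − 978628.68 = -94.14 mGal over Δh = 1051.1 − 645.6 = 405.5 m
Equal Bouguer anomalies ⇒ Δg_obs + (0.3086 − 0.04193ρ)·Δh = 0
0.3086 − 0.04193ρ = −Δg_obs/Δh = 0.23216
ρ = (0.3086 − 0.23216) / 0.04193 = 1.82 g/cm³

1.82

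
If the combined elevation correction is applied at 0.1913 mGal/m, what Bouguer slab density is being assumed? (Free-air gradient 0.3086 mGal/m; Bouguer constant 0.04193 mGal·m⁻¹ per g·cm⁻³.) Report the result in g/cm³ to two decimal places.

2.80

0.1913 = 0.3086 − 0.04193 × ρ
ρ = (0.3086 − 0.1913) / 0.04193 = 2.80 g/cm³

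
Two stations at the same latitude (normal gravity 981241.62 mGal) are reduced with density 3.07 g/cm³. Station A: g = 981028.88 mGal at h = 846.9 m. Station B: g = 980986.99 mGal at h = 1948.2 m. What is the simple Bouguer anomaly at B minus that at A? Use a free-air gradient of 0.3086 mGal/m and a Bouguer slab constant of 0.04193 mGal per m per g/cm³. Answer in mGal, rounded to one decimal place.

156.2

Δg_SB(A) = 981028.88 − 981241.62 + 0.3086×846.9 − 0.04193×3.07×846.9 = -60.40 mGal
Δg_SB(B) = 980986.99 − 981241.62 + 0.3086×1948.2 − 0.04193×3.07×1948.2 = 95.80 mGal
Difference = 95.80 − (-60.40) = 156.20 mGal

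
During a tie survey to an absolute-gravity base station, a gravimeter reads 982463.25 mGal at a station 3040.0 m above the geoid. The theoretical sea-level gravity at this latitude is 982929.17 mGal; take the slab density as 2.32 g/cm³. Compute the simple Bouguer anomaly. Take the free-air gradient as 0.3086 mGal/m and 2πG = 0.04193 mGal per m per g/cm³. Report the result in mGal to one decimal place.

176.5

Free-air correction = 0.3086 × 3040.0 = 938.14 mGal
Free-air anomaly = 982463.25 − 982929.17 + (938.14) = 472.22 mGal
Bouguer slab correction = 0.04193 × 2.32 × 3040.0 = 295.72 mGal
Simple Bouguer anomaly = 472.22 − (295.72) = 176.50 mGal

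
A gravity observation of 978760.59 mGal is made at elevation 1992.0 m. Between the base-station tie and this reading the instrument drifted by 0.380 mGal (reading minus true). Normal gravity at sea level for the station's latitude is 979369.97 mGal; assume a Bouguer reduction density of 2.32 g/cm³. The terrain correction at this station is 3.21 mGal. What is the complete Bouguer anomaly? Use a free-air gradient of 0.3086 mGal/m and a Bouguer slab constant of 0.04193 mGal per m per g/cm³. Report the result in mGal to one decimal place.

Drift-corrected reading = 978760.59 − (0.380) = 978760.210 mGal
Free-air correction = 0.3086 × 1992.0 = 614.73 mGal
Free-air anomaly = 978760.210 − 979369.97 + (614.73) = 4.970 mGal
Bouguer slab correction = 0.04193 × 2.32 × 1992.0 = 193.78 mGal
Simple Bouguer anomaly = 4.970 − (193.78) = -188.810 mGal
Complete Bouguer anomaly = -188.810 + 3.21 = -185.600 mGal

-185.6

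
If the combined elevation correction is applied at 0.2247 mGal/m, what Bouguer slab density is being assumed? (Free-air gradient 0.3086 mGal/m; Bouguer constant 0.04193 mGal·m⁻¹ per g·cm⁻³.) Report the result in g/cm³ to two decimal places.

2.00

0.2247 = 0.3086 − 0.04193 × ρ
ρ = (0.3086 − 0.2247) / 0.04193 = 2.00 g/cm³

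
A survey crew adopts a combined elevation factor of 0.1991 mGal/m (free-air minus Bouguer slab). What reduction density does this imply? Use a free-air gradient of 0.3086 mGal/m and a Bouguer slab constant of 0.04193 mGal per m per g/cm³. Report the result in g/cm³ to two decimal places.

2.61

0.1991 = 0.3086 − 0.04193 × ρ
ρ = (0.3086 − 0.1991) / 0.04193 = 2.61 g/cm³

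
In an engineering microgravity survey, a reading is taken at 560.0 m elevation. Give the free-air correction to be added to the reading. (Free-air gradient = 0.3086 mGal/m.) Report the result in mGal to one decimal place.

Free-air correction = 0.3086 × 560.0 = 172.8 mGal

172.8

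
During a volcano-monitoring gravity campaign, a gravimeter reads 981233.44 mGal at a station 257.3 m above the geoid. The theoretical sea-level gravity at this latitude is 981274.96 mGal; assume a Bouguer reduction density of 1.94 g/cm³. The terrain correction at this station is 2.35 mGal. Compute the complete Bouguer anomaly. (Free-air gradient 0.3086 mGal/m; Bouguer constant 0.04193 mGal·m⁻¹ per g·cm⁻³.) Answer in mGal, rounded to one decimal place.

Free-air correction = 0.3086 × 257.3 = 79.40 mGal
Free-air anomaly = 981233.44 − 981274.96 + (79.40) = 37.88 mGal
Bouguer slab correction = 0.04193 × 1.94 × 257.3 = 20.93 mGal
Simple Bouguer anomaly = 37.88 − (20.93) = 16.95 mGal
Complete Bouguer anomaly = 16.95 + 2.35 = 19.30 mGal

19.3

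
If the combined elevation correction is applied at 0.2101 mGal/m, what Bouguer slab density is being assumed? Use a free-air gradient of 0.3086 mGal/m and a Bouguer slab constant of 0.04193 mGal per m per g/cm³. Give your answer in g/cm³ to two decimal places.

2.35

0.2101 = 0.3086 − 0.04193 × ρ
ρ = (0.3086 − 0.2101) / 0.04193 = 2.35 g/cm³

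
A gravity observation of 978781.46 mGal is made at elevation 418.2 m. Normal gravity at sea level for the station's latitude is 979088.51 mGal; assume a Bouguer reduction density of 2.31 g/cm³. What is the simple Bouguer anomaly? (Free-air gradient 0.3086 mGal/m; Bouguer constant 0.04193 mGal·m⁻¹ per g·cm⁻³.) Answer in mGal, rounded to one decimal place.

Free-air correction = 0.3086 × 418.2 = 129.06 mGal
Free-air anomaly = 978781.46 − 979088.51 + (129.06) = -177.99 mGal
Bouguer slab correction = 0.04193 × 2.31 × 418.2 = 40.51 mGal
Simple Bouguer anomaly = -177.99 − (40.51) = -218.50 mGal

-218.5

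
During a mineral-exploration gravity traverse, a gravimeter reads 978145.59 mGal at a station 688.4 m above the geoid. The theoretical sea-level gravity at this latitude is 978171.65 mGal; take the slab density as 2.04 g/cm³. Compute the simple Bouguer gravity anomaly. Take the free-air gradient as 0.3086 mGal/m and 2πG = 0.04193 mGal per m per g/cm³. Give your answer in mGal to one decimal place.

127.5

Free-air correction = 0.3086 × 688.4 = 212.44 mGal
Free-air anomaly = 978145.59 − 978171.65 + (212.44) = 186.38 mGal
Bouguer slab correction = 0.04193 × 2.04 × 688.4 = 58.88 mGal
Simple Bouguer anomaly = 186.38 − (58.88) = 127.50 mGal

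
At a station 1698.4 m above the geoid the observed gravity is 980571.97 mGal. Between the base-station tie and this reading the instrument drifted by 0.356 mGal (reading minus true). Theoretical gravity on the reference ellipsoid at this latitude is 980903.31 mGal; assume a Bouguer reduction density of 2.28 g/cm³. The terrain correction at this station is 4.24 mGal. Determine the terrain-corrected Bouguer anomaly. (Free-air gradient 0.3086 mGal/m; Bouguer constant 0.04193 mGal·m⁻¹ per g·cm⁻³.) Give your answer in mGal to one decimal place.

34.3

Drift-corrected reading = 980571.97 − (0.356) = 980571.614 mGal
Free-air correction = 0.3086 × 1698.4 = 524.13 mGal
Free-air anomaly = 980571.614 − 980903.31 + (524.13) = 192.434 mGal
Bouguer slab correction = 0.04193 × 2.28 × 1698.4 = 162.37 mGal
Simple Bouguer anomaly = 192.434 − (162.37) = 30.064 mGal
Complete Bouguer anomaly = 30.064 + 4.24 = 34.304 mGal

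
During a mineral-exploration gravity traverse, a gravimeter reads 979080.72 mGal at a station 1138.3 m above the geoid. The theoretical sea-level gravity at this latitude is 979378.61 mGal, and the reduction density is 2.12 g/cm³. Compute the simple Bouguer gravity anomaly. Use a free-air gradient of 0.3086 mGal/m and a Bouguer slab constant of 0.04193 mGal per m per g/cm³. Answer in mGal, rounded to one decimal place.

-47.8

Free-air correction = 0.3086 × 1138.3 = 351.28 mGal
Free-air anomaly = 979080.72 − 979378.61 + (351.28) = 53.39 mGal
Bouguer slab correction = 0.04193 × 2.12 × 1138.3 = 101.19 mGal
Simple Bouguer anomaly = 53.39 − (101.19) = -47.80 mGal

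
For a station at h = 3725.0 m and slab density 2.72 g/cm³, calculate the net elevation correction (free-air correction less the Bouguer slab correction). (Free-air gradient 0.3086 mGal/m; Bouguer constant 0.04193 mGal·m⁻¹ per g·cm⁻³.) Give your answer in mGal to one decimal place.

724.7

Combined gradient = 0.3086 − 0.04193 × 2.72 = 0.1945504 mGal/m
Combined elevation correction = 0.1945504 × 3725.0 = 724.7 mGal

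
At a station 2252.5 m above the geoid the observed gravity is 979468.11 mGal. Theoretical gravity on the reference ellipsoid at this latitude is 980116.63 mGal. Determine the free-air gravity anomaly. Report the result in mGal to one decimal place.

Free-air correction = 0.3086 × 2252.5 = 695.12 mGal
Free-air anomaly = 979468.11 − 980116.63 + (695.12) = 46.60 mGal

46.6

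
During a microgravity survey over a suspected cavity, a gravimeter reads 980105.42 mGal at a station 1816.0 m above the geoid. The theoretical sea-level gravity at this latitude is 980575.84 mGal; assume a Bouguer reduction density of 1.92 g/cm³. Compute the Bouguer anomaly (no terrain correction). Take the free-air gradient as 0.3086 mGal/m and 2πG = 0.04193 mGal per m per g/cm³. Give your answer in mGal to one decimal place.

Free-air correction = 0.3086 × 1816.0 = 560.42 mGal
Free-air anomaly = 980105.42 − 980575.84 + (560.42) = 90.00 mGal
Bouguer slab correction = 0.04193 × 1.92 × 1816.0 = 146.20 mGal
Simple Bouguer anomaly = 90.00 − (146.20) = -56.20 mGal

-56.2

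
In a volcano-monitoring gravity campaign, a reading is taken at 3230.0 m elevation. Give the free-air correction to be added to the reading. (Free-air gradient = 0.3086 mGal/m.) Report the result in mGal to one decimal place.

Free-air correction = 0.3086 × 3230.0 = 996.8 mGal

996.8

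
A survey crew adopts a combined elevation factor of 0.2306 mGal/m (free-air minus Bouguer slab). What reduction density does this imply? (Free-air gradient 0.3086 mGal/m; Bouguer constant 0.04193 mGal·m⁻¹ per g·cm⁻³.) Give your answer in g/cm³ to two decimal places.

1.86

0.2306 = 0.3086 − 0.04193 × ρ
ρ = (0.3086 − 0.2306) / 0.04193 = 1.86 g/cm³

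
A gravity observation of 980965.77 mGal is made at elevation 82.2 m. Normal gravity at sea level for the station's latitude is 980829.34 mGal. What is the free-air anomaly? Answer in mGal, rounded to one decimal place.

Free-air correction = 0.3086 × 82.2 = 25.37 mGal
Free-air anomaly = 980965.77 − 980829.34 + (25.37) = 161.80 mGal

161.8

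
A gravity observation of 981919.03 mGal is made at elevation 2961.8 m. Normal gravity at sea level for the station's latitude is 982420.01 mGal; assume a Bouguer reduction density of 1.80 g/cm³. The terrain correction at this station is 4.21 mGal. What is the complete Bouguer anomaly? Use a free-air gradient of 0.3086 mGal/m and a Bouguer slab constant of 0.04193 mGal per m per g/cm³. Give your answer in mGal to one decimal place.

193.7

Free-air correction = 0.3086 × 2961.8 = 914.01 mGal
Free-air anomaly = 981919.03 − 982420.01 + (914.01) = 413.03 mGal
Bouguer slab correction = 0.04193 × 1.80 × 2961.8 = 223.54 mGal
Simple Bouguer anomaly = 413.03 − (223.54) = 189.49 mGal
Complete Bouguer anomaly = 189.49 + 4.21 = 193.70 mGal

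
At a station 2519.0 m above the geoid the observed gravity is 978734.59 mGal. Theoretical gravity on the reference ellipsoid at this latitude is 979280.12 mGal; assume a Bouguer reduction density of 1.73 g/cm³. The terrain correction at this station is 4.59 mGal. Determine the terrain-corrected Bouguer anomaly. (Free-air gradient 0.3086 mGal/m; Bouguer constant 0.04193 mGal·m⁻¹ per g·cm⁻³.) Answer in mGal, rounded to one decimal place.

53.7

Free-air correction = 0.3086 × 2519.0 = 777.36 mGal
Free-air anomaly = 978734.59 − 979280.12 + (777.36) = 231.83 mGal
Bouguer slab correction = 0.04193 × 1.73 × 2519.0 = 182.73 mGal
Simple Bouguer anomaly = 231.83 − (182.73) = 49.10 mGal
Complete Bouguer anomaly = 49.10 + 4.59 = 53.69 mGal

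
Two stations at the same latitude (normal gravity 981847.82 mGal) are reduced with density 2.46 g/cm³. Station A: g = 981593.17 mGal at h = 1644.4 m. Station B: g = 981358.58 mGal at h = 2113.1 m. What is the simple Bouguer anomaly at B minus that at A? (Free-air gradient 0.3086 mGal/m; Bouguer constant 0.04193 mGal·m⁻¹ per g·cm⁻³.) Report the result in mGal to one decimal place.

Δg_SB(A) = 981593.17 − 981847.82 + 0.3086×1644.4 − 0.04193×2.46×1644.4 = 83.20 mGal
Δg_SB(B) = 981358.58 − 981847.82 + 0.3086×2113.1 − 0.04193×2.46×2113.1 = -55.10 mGal
Difference = -55.10 − (83.20) = -138.30 mGal

-138.3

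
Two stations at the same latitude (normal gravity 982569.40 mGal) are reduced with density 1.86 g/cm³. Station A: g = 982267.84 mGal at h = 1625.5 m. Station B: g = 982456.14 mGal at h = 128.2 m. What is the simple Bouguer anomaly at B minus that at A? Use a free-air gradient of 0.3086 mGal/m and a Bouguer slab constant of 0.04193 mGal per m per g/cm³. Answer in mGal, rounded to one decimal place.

-157.0

Δg_SB(A) = 982267.84 − 982569.40 + 0.3086×1625.5 − 0.04193×1.86×1625.5 = 73.30 mGal
Δg_SB(B) = 982456.14 − 982569.40 + 0.3086×128.2 − 0.04193×1.86×128.2 = -83.70 mGal
Difference = -83.70 − (73.30) = -157.00 mGal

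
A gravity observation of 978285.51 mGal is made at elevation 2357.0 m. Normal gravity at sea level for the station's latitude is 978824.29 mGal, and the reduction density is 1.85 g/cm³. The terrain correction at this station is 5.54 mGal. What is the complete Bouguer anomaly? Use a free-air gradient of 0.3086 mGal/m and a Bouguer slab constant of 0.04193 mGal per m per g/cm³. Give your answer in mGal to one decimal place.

Free-air correction = 0.3086 × 2357.0 = 727.37 mGal
Free-air anomaly = 978285.51 − 978824.29 + (727.37) = 188.59 mGal
Bouguer slab correction = 0.04193 × 1.85 × 2357.0 = 182.83 mGal
Simple Bouguer anomaly = 188.59 − (182.83) = 5.76 mGal
Complete Bouguer anomaly = 5.76 + 5.54 = 11.30 mGal

11.3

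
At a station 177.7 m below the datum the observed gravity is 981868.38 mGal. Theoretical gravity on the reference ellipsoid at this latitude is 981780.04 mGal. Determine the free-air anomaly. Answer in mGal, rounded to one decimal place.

33.5

Free-air correction = 0.3086 × -177.7 = -54.84 mGal
Free-air anomaly = 981868.38 − 981780.04 + (-54.84) = 33.50 mGal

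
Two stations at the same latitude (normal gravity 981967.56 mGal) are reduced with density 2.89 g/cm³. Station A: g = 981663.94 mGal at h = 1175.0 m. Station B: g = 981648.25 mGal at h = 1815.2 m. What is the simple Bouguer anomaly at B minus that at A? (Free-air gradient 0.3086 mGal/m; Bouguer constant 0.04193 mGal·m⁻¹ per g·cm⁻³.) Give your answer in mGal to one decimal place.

Δg_SB(A) = 981663.94 − 981967.56 + 0.3086×1175.0 − 0.04193×2.89×1175.0 = -83.40 mGal
Δg_SB(B) = 981648.25 − 981967.56 + 0.3086×1815.2 − 0.04193×2.89×1815.2 = 20.90 mGal
Difference = 20.90 − (-83.40) = 104.30 mGal

104.3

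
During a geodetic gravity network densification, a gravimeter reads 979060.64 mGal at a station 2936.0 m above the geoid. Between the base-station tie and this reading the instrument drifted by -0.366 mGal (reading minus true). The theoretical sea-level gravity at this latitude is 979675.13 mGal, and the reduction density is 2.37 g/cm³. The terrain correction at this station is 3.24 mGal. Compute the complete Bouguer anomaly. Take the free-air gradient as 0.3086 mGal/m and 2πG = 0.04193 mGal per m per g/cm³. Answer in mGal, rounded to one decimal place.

3.4

Drift-corrected reading = 979060.64 − (-0.366) = 979061.006 mGal
Free-air correction = 0.3086 × 2936.0 = 906.05 mGal
Free-air anomaly = 979061.006 − 979675.13 + (906.05) = 291.926 mGal
Bouguer slab correction = 0.04193 × 2.37 × 2936.0 = 291.76 mGal
Simple Bouguer anomaly = 291.926 − (291.76) = 0.166 mGal
Complete Bouguer anomaly = 0.166 + 3.24 = 3.406 mGal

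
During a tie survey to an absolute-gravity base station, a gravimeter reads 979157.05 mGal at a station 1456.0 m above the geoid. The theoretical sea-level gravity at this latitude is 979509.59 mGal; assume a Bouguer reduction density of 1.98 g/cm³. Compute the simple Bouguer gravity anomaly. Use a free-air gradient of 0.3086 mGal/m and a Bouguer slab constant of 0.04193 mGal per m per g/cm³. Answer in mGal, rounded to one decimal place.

Free-air correction = 0.3086 × 1456.0 = 449.32 mGal
Free-air anomaly = 979157.05 − 979509.59 + (449.32) = 96.78 mGal
Bouguer slab correction = 0.04193 × 1.98 × 1456.0 = 120.88 mGal
Simple Bouguer anomaly = 96.78 − (120.88) = -24.10 mGal

-24.1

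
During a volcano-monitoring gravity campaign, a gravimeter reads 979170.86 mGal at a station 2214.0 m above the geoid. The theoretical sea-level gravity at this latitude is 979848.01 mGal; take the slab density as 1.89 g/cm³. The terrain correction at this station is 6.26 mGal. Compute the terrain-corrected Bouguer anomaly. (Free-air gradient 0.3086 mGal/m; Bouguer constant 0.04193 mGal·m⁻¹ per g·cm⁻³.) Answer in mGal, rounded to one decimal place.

Free-air correction = 0.3086 × 2214.0 = 683.24 mGal
Free-air anomaly = 979170.86 − 979848.01 + (683.24) = 6.09 mGal
Bouguer slab correction = 0.04193 × 1.89 × 2214.0 = 175.45 mGal
Simple Bouguer anomaly = 6.09 − (175.45) = -169.36 mGal
Complete Bouguer anomaly = -169.36 + 6.26 = -163.10 mGal

-163.1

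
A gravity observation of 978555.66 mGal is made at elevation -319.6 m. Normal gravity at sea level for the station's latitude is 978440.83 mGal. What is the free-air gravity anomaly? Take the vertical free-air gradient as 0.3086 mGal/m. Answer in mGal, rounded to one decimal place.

Free-air correction = 0.3086 × -319.6 = -98.63 mGal
Free-air anomaly = 978555.66 − 978440.83 + (-98.63) = 16.20 mGal

16.2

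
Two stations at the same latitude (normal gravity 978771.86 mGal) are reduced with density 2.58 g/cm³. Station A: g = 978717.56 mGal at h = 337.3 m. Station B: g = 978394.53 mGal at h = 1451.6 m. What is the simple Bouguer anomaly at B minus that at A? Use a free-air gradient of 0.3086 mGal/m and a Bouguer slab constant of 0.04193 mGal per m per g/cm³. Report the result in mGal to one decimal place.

-99.7

Δg_SB(A) = 978717.56 − 978771.86 + 0.3086×337.3 − 0.04193×2.58×337.3 = 13.30 mGal
Δg_SB(B) = 978394.53 − 978771.86 + 0.3086×1451.6 − 0.04193×2.58×1451.6 = -86.40 mGal
Difference = -86.40 − (13.30) = -99.70 mGal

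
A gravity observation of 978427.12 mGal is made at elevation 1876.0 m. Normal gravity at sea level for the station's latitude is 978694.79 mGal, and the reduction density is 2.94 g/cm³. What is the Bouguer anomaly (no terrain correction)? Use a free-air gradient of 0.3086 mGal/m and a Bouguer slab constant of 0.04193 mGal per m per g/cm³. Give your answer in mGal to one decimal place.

Free-air correction = 0.3086 × 1876.0 = 578.93 mGal
Free-air anomaly = 978427.12 − 978694.79 + (578.93) = 311.26 mGal
Bouguer slab correction = 0.04193 × 2.94 × 1876.0 = 231.26 mGal
Simple Bouguer anomaly = 311.26 − (231.26) = 80.00 mGal

80.0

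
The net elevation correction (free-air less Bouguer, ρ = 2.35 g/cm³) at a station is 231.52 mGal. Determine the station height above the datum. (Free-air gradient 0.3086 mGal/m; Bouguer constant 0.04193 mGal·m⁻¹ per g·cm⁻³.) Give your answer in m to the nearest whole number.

Combined gradient = 0.3086 − 0.04193 × 2.35 = 0.2100645 mGal/m
h = 231.52 / 0.2100645 = 1102.14 m

1102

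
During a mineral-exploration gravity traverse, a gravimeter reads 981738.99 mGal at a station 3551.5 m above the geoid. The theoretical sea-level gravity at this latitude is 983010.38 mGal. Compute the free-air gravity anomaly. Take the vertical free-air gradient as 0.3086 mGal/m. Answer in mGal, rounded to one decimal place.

-175.4

Free-air correction = 0.3086 × 3551.5 = 1095.99 mGal
Free-air anomaly = 981738.99 − 983010.38 + (1095.99) = -175.40 mGal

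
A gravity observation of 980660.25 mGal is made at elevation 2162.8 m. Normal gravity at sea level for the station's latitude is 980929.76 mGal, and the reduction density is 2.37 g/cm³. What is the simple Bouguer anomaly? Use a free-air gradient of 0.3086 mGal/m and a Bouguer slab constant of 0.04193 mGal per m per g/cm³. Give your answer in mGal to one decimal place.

183.0

Free-air correction = 0.3086 × 2162.8 = 667.44 mGal
Free-air anomaly = 980660.25 − 980929.76 + (667.44) = 397.93 mGal
Bouguer slab correction = 0.04193 × 2.37 × 2162.8 = 214.93 mGal
Simple Bouguer anomaly = 397.93 − (214.93) = 183.00 mGal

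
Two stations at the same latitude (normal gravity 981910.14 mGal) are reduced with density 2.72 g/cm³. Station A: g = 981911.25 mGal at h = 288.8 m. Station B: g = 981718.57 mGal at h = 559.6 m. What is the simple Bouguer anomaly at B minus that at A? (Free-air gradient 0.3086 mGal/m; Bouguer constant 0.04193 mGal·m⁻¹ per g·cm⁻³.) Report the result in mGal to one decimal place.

Δg_SB(A) = 981911.25 − 981910.14 + 0.3086×288.8 − 0.04193×2.72×288.8 = 57.30 mGal
Δg_SB(B) = 981718.57 − 981910.14 + 0.3086×559.6 − 0.04193×2.72×559.6 = -82.70 mGal
Difference = -82.70 − (57.30) = -140.00 mGal

-140.0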